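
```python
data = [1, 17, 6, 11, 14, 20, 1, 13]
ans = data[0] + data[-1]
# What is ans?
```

data has length 8. data[0] = 1.
data has length 8. Negative index -1 maps to positive index 8 + (-1) = 7. data[7] = 13.
Sum: 1 + 13 = 14.

14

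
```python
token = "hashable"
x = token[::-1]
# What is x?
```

token has length 8. The slice token[::-1] selects indices [7, 6, 5, 4, 3, 2, 1, 0] (7->'e', 6->'l', 5->'b', 4->'a', 3->'h', 2->'s', 1->'a', 0->'h'), giving 'elbahsah'.

'elbahsah'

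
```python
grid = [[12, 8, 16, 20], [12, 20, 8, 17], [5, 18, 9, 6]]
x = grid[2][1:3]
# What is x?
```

grid[2] = [5, 18, 9, 6]. grid[2] has length 4. The slice grid[2][1:3] selects indices [1, 2] (1->18, 2->9), giving [18, 9].

[18, 9]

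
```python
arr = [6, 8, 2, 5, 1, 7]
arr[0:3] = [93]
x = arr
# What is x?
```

arr starts as [6, 8, 2, 5, 1, 7] (length 6). The slice arr[0:3] covers indices [0, 1, 2] with values [6, 8, 2]. Replacing that slice with [93] (different length) produces [93, 5, 1, 7].

[93, 5, 1, 7]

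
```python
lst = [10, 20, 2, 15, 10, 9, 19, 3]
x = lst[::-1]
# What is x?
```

lst has length 8. The slice lst[::-1] selects indices [7, 6, 5, 4, 3, 2, 1, 0] (7->3, 6->19, 5->9, 4->10, 3->15, 2->2, 1->20, 0->10), giving [3, 19, 9, 10, 15, 2, 20, 10].

[3, 19, 9, 10, 15, 2, 20, 10]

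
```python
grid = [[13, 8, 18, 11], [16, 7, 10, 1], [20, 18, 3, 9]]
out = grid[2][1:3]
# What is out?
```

grid[2] = [20, 18, 3, 9]. grid[2] has length 4. The slice grid[2][1:3] selects indices [1, 2] (1->18, 2->3), giving [18, 3].

[18, 3]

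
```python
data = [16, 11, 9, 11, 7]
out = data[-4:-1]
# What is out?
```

data has length 5. The slice data[-4:-1] selects indices [1, 2, 3] (1->11, 2->9, 3->11), giving [11, 9, 11].

[11, 9, 11]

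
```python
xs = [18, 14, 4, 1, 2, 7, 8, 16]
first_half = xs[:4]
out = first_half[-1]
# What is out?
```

xs has length 8. The slice xs[:4] selects indices [0, 1, 2, 3] (0->18, 1->14, 2->4, 3->1), giving [18, 14, 4, 1]. So first_half = [18, 14, 4, 1]. Then first_half[-1] = 1.

1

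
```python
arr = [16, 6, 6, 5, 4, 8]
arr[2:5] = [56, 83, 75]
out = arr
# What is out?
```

arr starts as [16, 6, 6, 5, 4, 8] (length 6). The slice arr[2:5] covers indices [2, 3, 4] with values [6, 5, 4]. Replacing that slice with [56, 83, 75] (same length) produces [16, 6, 56, 83, 75, 8].

[16, 6, 56, 83, 75, 8]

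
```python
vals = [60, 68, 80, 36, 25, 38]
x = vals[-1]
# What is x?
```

vals has length 6. Negative index -1 maps to positive index 6 + (-1) = 5. vals[5] = 38.

38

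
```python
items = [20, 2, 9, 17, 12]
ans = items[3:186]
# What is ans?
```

items has length 5. The slice items[3:186] selects indices [3, 4] (3->17, 4->12), giving [17, 12].

[17, 12]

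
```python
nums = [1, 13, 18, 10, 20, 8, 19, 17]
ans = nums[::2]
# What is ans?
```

nums has length 8. The slice nums[::2] selects indices [0, 2, 4, 6] (0->1, 2->18, 4->20, 6->19), giving [1, 18, 20, 19].

[1, 18, 20, 19]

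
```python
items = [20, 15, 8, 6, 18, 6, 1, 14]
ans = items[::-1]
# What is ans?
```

items has length 8. The slice items[::-1] selects indices [7, 6, 5, 4, 3, 2, 1, 0] (7->14, 6->1, 5->6, 4->18, 3->6, 2->8, 1->15, 0->20), giving [14, 1, 6, 18, 6, 8, 15, 20].

[14, 1, 6, 18, 6, 8, 15, 20]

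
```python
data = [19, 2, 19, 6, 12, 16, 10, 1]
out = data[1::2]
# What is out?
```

data has length 8. The slice data[1::2] selects indices [1, 3, 5, 7] (1->2, 3->6, 5->16, 7->1), giving [2, 6, 16, 1].

[2, 6, 16, 1]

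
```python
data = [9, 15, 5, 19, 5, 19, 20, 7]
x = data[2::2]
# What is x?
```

data has length 8. The slice data[2::2] selects indices [2, 4, 6] (2->5, 4->5, 6->20), giving [5, 5, 20].

[5, 5, 20]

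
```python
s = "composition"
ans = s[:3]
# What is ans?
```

s has length 11. The slice s[:3] selects indices [0, 1, 2] (0->'c', 1->'o', 2->'m'), giving 'com'.

'com'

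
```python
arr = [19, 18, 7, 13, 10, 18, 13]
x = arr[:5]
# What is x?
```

arr has length 7. The slice arr[:5] selects indices [0, 1, 2, 3, 4] (0->19, 1->18, 2->7, 3->13, 4->10), giving [19, 18, 7, 13, 10].

[19, 18, 7, 13, 10]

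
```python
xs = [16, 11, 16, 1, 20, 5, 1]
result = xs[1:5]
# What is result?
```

xs has length 7. The slice xs[1:5] selects indices [1, 2, 3, 4] (1->11, 2->16, 3->1, 4->20), giving [11, 16, 1, 20].

[11, 16, 1, 20]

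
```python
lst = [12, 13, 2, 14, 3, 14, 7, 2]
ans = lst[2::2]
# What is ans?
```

lst has length 8. The slice lst[2::2] selects indices [2, 4, 6] (2->2, 4->3, 6->7), giving [2, 3, 7].

[2, 3, 7]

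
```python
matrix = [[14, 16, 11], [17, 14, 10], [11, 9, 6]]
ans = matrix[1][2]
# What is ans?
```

matrix[1] = [17, 14, 10]. Taking column 2 of that row yields 10.

10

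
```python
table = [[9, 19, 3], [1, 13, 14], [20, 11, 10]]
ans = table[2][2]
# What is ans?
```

table[2] = [20, 11, 10]. Taking column 2 of that row yields 10.

10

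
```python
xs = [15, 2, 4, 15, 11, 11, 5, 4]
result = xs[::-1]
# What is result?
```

xs has length 8. The slice xs[::-1] selects indices [7, 6, 5, 4, 3, 2, 1, 0] (7->4, 6->5, 5->11, 4->11, 3->15, 2->4, 1->2, 0->15), giving [4, 5, 11, 11, 15, 4, 2, 15].

[4, 5, 11, 11, 15, 4, 2, 15]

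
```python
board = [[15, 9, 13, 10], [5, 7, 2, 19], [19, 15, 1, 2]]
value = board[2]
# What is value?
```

board has 3 rows. Row 2 is [19, 15, 1, 2].

[19, 15, 1, 2]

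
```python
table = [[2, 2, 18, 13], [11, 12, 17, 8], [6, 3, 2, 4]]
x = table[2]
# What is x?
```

table has 3 rows. Row 2 is [6, 3, 2, 4].

[6, 3, 2, 4]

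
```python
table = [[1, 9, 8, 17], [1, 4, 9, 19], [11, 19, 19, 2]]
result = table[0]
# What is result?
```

table has 3 rows. Row 0 is [1, 9, 8, 17].

[1, 9, 8, 17]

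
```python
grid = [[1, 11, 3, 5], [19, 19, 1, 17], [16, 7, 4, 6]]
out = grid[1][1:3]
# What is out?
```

grid[1] = [19, 19, 1, 17]. grid[1] has length 4. The slice grid[1][1:3] selects indices [1, 2] (1->19, 2->1), giving [19, 1].

[19, 1]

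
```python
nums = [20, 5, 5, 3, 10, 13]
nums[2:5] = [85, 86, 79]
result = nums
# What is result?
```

nums starts as [20, 5, 5, 3, 10, 13] (length 6). The slice nums[2:5] covers indices [2, 3, 4] with values [5, 3, 10]. Replacing that slice with [85, 86, 79] (same length) produces [20, 5, 85, 86, 79, 13].

[20, 5, 85, 86, 79, 13]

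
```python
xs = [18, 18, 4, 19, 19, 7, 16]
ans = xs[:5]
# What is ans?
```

xs has length 7. The slice xs[:5] selects indices [0, 1, 2, 3, 4] (0->18, 1->18, 2->4, 3->19, 4->19), giving [18, 18, 4, 19, 19].

[18, 18, 4, 19, 19]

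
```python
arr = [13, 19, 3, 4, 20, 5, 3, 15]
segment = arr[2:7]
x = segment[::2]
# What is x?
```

arr has length 8. The slice arr[2:7] selects indices [2, 3, 4, 5, 6] (2->3, 3->4, 4->20, 5->5, 6->3), giving [3, 4, 20, 5, 3]. So segment = [3, 4, 20, 5, 3]. segment has length 5. The slice segment[::2] selects indices [0, 2, 4] (0->3, 2->20, 4->3), giving [3, 20, 3].

[3, 20, 3]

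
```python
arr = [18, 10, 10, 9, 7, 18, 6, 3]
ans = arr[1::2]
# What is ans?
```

arr has length 8. The slice arr[1::2] selects indices [1, 3, 5, 7] (1->10, 3->9, 5->18, 7->3), giving [10, 9, 18, 3].

[10, 9, 18, 3]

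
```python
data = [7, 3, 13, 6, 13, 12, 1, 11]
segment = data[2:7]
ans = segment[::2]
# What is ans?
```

data has length 8. The slice data[2:7] selects indices [2, 3, 4, 5, 6] (2->13, 3->6, 4->13, 5->12, 6->1), giving [13, 6, 13, 12, 1]. So segment = [13, 6, 13, 12, 1]. segment has length 5. The slice segment[::2] selects indices [0, 2, 4] (0->13, 2->13, 4->1), giving [13, 13, 1].

[13, 13, 1]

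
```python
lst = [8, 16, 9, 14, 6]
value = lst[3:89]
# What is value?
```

lst has length 5. The slice lst[3:89] selects indices [3, 4] (3->14, 4->6), giving [14, 6].

[14, 6]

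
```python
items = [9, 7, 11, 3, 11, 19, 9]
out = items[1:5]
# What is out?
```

items has length 7. The slice items[1:5] selects indices [1, 2, 3, 4] (1->7, 2->11, 3->3, 4->11), giving [7, 11, 3, 11].

[7, 11, 3, 11]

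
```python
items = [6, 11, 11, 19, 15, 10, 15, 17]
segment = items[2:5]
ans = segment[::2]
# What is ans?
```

items has length 8. The slice items[2:5] selects indices [2, 3, 4] (2->11, 3->19, 4->15), giving [11, 19, 15]. So segment = [11, 19, 15]. segment has length 3. The slice segment[::2] selects indices [0, 2] (0->11, 2->15), giving [11, 15].

[11, 15]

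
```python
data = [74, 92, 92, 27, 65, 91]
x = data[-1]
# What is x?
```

data has length 6. Negative index -1 maps to positive index 6 + (-1) = 5. data[5] = 91.

91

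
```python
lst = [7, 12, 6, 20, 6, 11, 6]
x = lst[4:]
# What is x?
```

lst has length 7. The slice lst[4:] selects indices [4, 5, 6] (4->6, 5->11, 6->6), giving [6, 11, 6].

[6, 11, 6]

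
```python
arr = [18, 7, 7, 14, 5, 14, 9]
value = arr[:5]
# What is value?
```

arr has length 7. The slice arr[:5] selects indices [0, 1, 2, 3, 4] (0->18, 1->7, 2->7, 3->14, 4->5), giving [18, 7, 7, 14, 5].

[18, 7, 7, 14, 5]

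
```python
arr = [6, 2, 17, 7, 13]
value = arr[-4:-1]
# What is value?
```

arr has length 5. The slice arr[-4:-1] selects indices [1, 2, 3] (1->2, 2->17, 3->7), giving [2, 17, 7].

[2, 17, 7]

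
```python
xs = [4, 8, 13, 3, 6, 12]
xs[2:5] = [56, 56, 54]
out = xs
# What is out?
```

xs starts as [4, 8, 13, 3, 6, 12] (length 6). The slice xs[2:5] covers indices [2, 3, 4] with values [13, 3, 6]. Replacing that slice with [56, 56, 54] (same length) produces [4, 8, 56, 56, 54, 12].

[4, 8, 56, 56, 54, 12]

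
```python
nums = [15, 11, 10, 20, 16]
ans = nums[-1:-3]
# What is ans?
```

nums has length 5. The slice nums[-1:-3] resolves to an empty index range, so the result is [].

[]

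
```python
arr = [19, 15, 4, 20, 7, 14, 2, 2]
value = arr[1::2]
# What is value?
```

arr has length 8. The slice arr[1::2] selects indices [1, 3, 5, 7] (1->15, 3->20, 5->14, 7->2), giving [15, 20, 14, 2].

[15, 20, 14, 2]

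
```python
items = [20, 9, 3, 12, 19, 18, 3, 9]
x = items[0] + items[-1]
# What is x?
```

items has length 8. items[0] = 20.
items has length 8. Negative index -1 maps to positive index 8 + (-1) = 7. items[7] = 9.
Sum: 20 + 9 = 29.

29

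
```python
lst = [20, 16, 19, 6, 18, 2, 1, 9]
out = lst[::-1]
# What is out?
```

lst has length 8. The slice lst[::-1] selects indices [7, 6, 5, 4, 3, 2, 1, 0] (7->9, 6->1, 5->2, 4->18, 3->6, 2->19, 1->16, 0->20), giving [9, 1, 2, 18, 6, 19, 16, 20].

[9, 1, 2, 18, 6, 19, 16, 20]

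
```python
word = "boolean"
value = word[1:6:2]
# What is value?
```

word has length 7. The slice word[1:6:2] selects indices [1, 3, 5] (1->'o', 3->'l', 5->'a'), giving 'ola'.

'ola'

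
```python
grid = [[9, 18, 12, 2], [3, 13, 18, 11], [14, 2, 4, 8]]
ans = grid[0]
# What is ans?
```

grid has 3 rows. Row 0 is [9, 18, 12, 2].

[9, 18, 12, 2]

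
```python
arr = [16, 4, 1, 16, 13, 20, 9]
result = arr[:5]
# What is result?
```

arr has length 7. The slice arr[:5] selects indices [0, 1, 2, 3, 4] (0->16, 1->4, 2->1, 3->16, 4->13), giving [16, 4, 1, 16, 13].

[16, 4, 1, 16, 13]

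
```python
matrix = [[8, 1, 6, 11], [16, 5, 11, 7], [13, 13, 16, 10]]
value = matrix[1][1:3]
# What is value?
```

matrix[1] = [16, 5, 11, 7]. matrix[1] has length 4. The slice matrix[1][1:3] selects indices [1, 2] (1->5, 2->11), giving [5, 11].

[5, 11]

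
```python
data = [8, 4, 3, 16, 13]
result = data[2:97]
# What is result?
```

data has length 5. The slice data[2:97] selects indices [2, 3, 4] (2->3, 3->16, 4->13), giving [3, 16, 13].

[3, 16, 13]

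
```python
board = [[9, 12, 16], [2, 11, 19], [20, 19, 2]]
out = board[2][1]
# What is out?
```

board[2] = [20, 19, 2]. Taking column 1 of that row yields 19.

19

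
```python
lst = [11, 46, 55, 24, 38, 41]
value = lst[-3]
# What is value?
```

lst has length 6. Negative index -3 maps to positive index 6 + (-3) = 3. lst[3] = 24.

24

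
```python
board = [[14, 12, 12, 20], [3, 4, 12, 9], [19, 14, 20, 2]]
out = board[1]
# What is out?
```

board has 3 rows. Row 1 is [3, 4, 12, 9].

[3, 4, 12, 9]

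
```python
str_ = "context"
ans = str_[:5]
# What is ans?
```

str_ has length 7. The slice str_[:5] selects indices [0, 1, 2, 3, 4] (0->'c', 1->'o', 2->'n', 3->'t', 4->'e'), giving 'conte'.

'conte'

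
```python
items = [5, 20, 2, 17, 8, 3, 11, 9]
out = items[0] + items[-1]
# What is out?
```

items has length 8. items[0] = 5.
items has length 8. Negative index -1 maps to positive index 8 + (-1) = 7. items[7] = 9.
Sum: 5 + 9 = 14.

14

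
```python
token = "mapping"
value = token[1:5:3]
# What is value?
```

token has length 7. The slice token[1:5:3] selects indices [1, 4] (1->'a', 4->'i'), giving 'ai'.

'ai'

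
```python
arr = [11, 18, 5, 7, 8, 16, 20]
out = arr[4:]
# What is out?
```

arr has length 7. The slice arr[4:] selects indices [4, 5, 6] (4->8, 5->16, 6->20), giving [8, 16, 20].

[8, 16, 20]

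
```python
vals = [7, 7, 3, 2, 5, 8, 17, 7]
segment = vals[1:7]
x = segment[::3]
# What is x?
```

vals has length 8. The slice vals[1:7] selects indices [1, 2, 3, 4, 5, 6] (1->7, 2->3, 3->2, 4->5, 5->8, 6->17), giving [7, 3, 2, 5, 8, 17]. So segment = [7, 3, 2, 5, 8, 17]. segment has length 6. The slice segment[::3] selects indices [0, 3] (0->7, 3->5), giving [7, 5].

[7, 5]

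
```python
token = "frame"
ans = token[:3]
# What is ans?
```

token has length 5. The slice token[:3] selects indices [0, 1, 2] (0->'f', 1->'r', 2->'a'), giving 'fra'.

'fra'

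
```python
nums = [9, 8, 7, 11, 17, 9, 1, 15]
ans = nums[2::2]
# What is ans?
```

nums has length 8. The slice nums[2::2] selects indices [2, 4, 6] (2->7, 4->17, 6->1), giving [7, 17, 1].

[7, 17, 1]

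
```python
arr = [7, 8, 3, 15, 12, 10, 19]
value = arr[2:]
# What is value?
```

arr has length 7. The slice arr[2:] selects indices [2, 3, 4, 5, 6] (2->3, 3->15, 4->12, 5->10, 6->19), giving [3, 15, 12, 10, 19].

[3, 15, 12, 10, 19]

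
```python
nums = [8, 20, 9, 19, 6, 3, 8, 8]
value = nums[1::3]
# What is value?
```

nums has length 8. The slice nums[1::3] selects indices [1, 4, 7] (1->20, 4->6, 7->8), giving [20, 6, 8].

[20, 6, 8]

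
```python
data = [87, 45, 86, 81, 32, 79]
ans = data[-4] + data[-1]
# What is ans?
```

data has length 6. Negative index -4 maps to positive index 6 + (-4) = 2. data[2] = 86.
data has length 6. Negative index -1 maps to positive index 6 + (-1) = 5. data[5] = 79.
Sum: 86 + 79 = 165.

165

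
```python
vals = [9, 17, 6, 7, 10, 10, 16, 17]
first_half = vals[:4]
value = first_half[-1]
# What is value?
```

vals has length 8. The slice vals[:4] selects indices [0, 1, 2, 3] (0->9, 1->17, 2->6, 3->7), giving [9, 17, 6, 7]. So first_half = [9, 17, 6, 7]. Then first_half[-1] = 7.

7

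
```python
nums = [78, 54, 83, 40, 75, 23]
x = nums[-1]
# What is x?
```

nums has length 6. Negative index -1 maps to positive index 6 + (-1) = 5. nums[5] = 23.

23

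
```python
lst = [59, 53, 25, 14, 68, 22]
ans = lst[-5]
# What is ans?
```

lst has length 6. Negative index -5 maps to positive index 6 + (-5) = 1. lst[1] = 53.

53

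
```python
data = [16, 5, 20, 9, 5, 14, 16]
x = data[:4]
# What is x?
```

data has length 7. The slice data[:4] selects indices [0, 1, 2, 3] (0->16, 1->5, 2->20, 3->9), giving [16, 5, 20, 9].

[16, 5, 20, 9]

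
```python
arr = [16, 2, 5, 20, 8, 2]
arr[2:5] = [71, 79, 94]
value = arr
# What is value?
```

arr starts as [16, 2, 5, 20, 8, 2] (length 6). The slice arr[2:5] covers indices [2, 3, 4] with values [5, 20, 8]. Replacing that slice with [71, 79, 94] (same length) produces [16, 2, 71, 79, 94, 2].

[16, 2, 71, 79, 94, 2]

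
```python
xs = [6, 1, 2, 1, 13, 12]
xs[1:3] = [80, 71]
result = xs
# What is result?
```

xs starts as [6, 1, 2, 1, 13, 12] (length 6). The slice xs[1:3] covers indices [1, 2] with values [1, 2]. Replacing that slice with [80, 71] (same length) produces [6, 80, 71, 1, 13, 12].

[6, 80, 71, 1, 13, 12]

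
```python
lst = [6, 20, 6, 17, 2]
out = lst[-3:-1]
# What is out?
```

lst has length 5. The slice lst[-3:-1] selects indices [2, 3] (2->6, 3->17), giving [6, 17].

[6, 17]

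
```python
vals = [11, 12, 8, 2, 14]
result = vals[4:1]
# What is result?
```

vals has length 5. The slice vals[4:1] resolves to an empty index range, so the result is [].

[]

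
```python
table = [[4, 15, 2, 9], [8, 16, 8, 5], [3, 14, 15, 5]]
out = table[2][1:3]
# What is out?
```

table[2] = [3, 14, 15, 5]. table[2] has length 4. The slice table[2][1:3] selects indices [1, 2] (1->14, 2->15), giving [14, 15].

[14, 15]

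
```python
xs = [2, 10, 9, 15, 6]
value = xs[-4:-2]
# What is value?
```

xs has length 5. The slice xs[-4:-2] selects indices [1, 2] (1->10, 2->9), giving [10, 9].

[10, 9]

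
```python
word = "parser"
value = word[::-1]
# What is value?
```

word has length 6. The slice word[::-1] selects indices [5, 4, 3, 2, 1, 0] (5->'r', 4->'e', 3->'s', 2->'r', 1->'a', 0->'p'), giving 'resrap'.

'resrap'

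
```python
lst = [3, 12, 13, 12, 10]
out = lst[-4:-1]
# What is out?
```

lst has length 5. The slice lst[-4:-1] selects indices [1, 2, 3] (1->12, 2->13, 3->12), giving [12, 13, 12].

[12, 13, 12]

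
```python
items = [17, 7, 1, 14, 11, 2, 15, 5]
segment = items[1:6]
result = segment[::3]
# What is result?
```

items has length 8. The slice items[1:6] selects indices [1, 2, 3, 4, 5] (1->7, 2->1, 3->14, 4->11, 5->2), giving [7, 1, 14, 11, 2]. So segment = [7, 1, 14, 11, 2]. segment has length 5. The slice segment[::3] selects indices [0, 3] (0->7, 3->11), giving [7, 11].

[7, 11]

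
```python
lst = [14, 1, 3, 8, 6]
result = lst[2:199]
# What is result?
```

lst has length 5. The slice lst[2:199] selects indices [2, 3, 4] (2->3, 3->8, 4->6), giving [3, 8, 6].

[3, 8, 6]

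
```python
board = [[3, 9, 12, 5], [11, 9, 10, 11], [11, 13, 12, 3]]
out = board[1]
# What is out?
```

board has 3 rows. Row 1 is [11, 9, 10, 11].

[11, 9, 10, 11]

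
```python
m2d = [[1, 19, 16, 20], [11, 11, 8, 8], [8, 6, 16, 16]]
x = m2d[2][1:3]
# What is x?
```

m2d[2] = [8, 6, 16, 16]. m2d[2] has length 4. The slice m2d[2][1:3] selects indices [1, 2] (1->6, 2->16), giving [6, 16].

[6, 16]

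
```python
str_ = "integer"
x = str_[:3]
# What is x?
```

str_ has length 7. The slice str_[:3] selects indices [0, 1, 2] (0->'i', 1->'n', 2->'t'), giving 'int'.

'int'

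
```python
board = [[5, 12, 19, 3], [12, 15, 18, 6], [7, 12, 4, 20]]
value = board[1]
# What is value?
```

board has 3 rows. Row 1 is [12, 15, 18, 6].

[12, 15, 18, 6]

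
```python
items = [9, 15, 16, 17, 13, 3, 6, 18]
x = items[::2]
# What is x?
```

items has length 8. The slice items[::2] selects indices [0, 2, 4, 6] (0->9, 2->16, 4->13, 6->6), giving [9, 16, 13, 6].

[9, 16, 13, 6]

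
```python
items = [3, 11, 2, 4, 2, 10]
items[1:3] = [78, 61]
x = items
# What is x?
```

items starts as [3, 11, 2, 4, 2, 10] (length 6). The slice items[1:3] covers indices [1, 2] with values [11, 2]. Replacing that slice with [78, 61] (same length) produces [3, 78, 61, 4, 2, 10].

[3, 78, 61, 4, 2, 10]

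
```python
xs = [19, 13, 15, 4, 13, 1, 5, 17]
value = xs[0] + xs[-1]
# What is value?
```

xs has length 8. xs[0] = 19.
xs has length 8. Negative index -1 maps to positive index 8 + (-1) = 7. xs[7] = 17.
Sum: 19 + 17 = 36.

36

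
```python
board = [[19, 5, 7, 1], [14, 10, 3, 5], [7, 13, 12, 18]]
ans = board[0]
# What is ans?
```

board has 3 rows. Row 0 is [19, 5, 7, 1].

[19, 5, 7, 1]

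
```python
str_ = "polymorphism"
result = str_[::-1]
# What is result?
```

str_ has length 12. The slice str_[::-1] selects indices [11, 10, 9, 8, 7, 6, 5, 4, 3, 2, 1, 0] (11->'m', 10->'s', 9->'i', 8->'h', 7->'p', 6->'r', 5->'o', 4->'m', 3->'y', 2->'l', 1->'o', 0->'p'), giving 'msihpromylop'.

'msihpromylop'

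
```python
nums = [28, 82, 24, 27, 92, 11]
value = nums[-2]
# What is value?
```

nums has length 6. Negative index -2 maps to positive index 6 + (-2) = 4. nums[4] = 92.

92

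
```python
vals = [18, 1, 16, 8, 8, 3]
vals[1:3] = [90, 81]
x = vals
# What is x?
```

vals starts as [18, 1, 16, 8, 8, 3] (length 6). The slice vals[1:3] covers indices [1, 2] with values [1, 16]. Replacing that slice with [90, 81] (same length) produces [18, 90, 81, 8, 8, 3].

[18, 90, 81, 8, 8, 3]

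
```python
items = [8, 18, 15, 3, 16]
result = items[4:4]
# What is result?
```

items has length 5. The slice items[4:4] resolves to an empty index range, so the result is [].

[]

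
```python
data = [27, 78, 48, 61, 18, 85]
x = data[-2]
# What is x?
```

data has length 6. Negative index -2 maps to positive index 6 + (-2) = 4. data[4] = 18.

18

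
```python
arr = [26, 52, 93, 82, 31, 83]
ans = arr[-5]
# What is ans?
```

arr has length 6. Negative index -5 maps to positive index 6 + (-5) = 1. arr[1] = 52.

52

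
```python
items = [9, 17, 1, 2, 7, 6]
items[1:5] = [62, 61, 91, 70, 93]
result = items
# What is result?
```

items starts as [9, 17, 1, 2, 7, 6] (length 6). The slice items[1:5] covers indices [1, 2, 3, 4] with values [17, 1, 2, 7]. Replacing that slice with [62, 61, 91, 70, 93] (different length) produces [9, 62, 61, 91, 70, 93, 6].

[9, 62, 61, 91, 70, 93, 6]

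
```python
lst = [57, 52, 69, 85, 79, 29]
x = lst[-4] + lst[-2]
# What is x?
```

lst has length 6. Negative index -4 maps to positive index 6 + (-4) = 2. lst[2] = 69.
lst has length 6. Negative index -2 maps to positive index 6 + (-2) = 4. lst[4] = 79.
Sum: 69 + 79 = 148.

148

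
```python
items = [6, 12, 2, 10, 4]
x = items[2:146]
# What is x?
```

items has length 5. The slice items[2:146] selects indices [2, 3, 4] (2->2, 3->10, 4->4), giving [2, 10, 4].

[2, 10, 4]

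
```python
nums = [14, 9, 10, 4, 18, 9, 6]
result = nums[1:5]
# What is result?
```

nums has length 7. The slice nums[1:5] selects indices [1, 2, 3, 4] (1->9, 2->10, 3->4, 4->18), giving [9, 10, 4, 18].

[9, 10, 4, 18]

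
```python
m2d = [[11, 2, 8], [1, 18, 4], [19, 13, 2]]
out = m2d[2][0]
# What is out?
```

m2d[2] = [19, 13, 2]. Taking column 0 of that row yields 19.

19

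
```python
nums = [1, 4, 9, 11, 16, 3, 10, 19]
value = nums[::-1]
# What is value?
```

nums has length 8. The slice nums[::-1] selects indices [7, 6, 5, 4, 3, 2, 1, 0] (7->19, 6->10, 5->3, 4->16, 3->11, 2->9, 1->4, 0->1), giving [19, 10, 3, 16, 11, 9, 4, 1].

[19, 10, 3, 16, 11, 9, 4, 1]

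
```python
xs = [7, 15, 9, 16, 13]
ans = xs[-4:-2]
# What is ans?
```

xs has length 5. The slice xs[-4:-2] selects indices [1, 2] (1->15, 2->9), giving [15, 9].

[15, 9]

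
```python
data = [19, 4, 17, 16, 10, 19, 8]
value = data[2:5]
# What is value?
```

data has length 7. The slice data[2:5] selects indices [2, 3, 4] (2->17, 3->16, 4->10), giving [17, 16, 10].

[17, 16, 10]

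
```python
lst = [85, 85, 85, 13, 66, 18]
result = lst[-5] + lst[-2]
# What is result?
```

lst has length 6. Negative index -5 maps to positive index 6 + (-5) = 1. lst[1] = 85.
lst has length 6. Negative index -2 maps to positive index 6 + (-2) = 4. lst[4] = 66.
Sum: 85 + 66 = 151.

151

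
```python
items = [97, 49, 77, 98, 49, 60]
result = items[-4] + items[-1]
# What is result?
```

items has length 6. Negative index -4 maps to positive index 6 + (-4) = 2. items[2] = 77.
items has length 6. Negative index -1 maps to positive index 6 + (-1) = 5. items[5] = 60.
Sum: 77 + 60 = 137.

137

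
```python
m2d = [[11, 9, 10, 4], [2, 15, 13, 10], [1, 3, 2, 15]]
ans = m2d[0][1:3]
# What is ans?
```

m2d[0] = [11, 9, 10, 4]. m2d[0] has length 4. The slice m2d[0][1:3] selects indices [1, 2] (1->9, 2->10), giving [9, 10].

[9, 10]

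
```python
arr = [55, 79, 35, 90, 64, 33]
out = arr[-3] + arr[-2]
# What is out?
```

arr has length 6. Negative index -3 maps to positive index 6 + (-3) = 3. arr[3] = 90.
arr has length 6. Negative index -2 maps to positive index 6 + (-2) = 4. arr[4] = 64.
Sum: 90 + 64 = 154.

154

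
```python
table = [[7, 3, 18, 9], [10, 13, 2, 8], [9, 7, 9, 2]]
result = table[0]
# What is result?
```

table has 3 rows. Row 0 is [7, 3, 18, 9].

[7, 3, 18, 9]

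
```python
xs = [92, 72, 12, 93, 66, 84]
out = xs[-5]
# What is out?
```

xs has length 6. Negative index -5 maps to positive index 6 + (-5) = 1. xs[1] = 72.

72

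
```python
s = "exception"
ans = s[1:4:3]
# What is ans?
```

s has length 9. The slice s[1:4:3] selects indices [1] (1->'x'), giving 'x'.

'x'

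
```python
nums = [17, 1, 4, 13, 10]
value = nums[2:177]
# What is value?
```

nums has length 5. The slice nums[2:177] selects indices [2, 3, 4] (2->4, 3->13, 4->10), giving [4, 13, 10].

[4, 13, 10]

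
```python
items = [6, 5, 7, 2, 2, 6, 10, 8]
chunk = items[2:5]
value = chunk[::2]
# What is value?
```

items has length 8. The slice items[2:5] selects indices [2, 3, 4] (2->7, 3->2, 4->2), giving [7, 2, 2]. So chunk = [7, 2, 2]. chunk has length 3. The slice chunk[::2] selects indices [0, 2] (0->7, 2->2), giving [7, 2].

[7, 2]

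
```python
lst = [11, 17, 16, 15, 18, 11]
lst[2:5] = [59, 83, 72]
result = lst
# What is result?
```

lst starts as [11, 17, 16, 15, 18, 11] (length 6). The slice lst[2:5] covers indices [2, 3, 4] with values [16, 15, 18]. Replacing that slice with [59, 83, 72] (same length) produces [11, 17, 59, 83, 72, 11].

[11, 17, 59, 83, 72, 11]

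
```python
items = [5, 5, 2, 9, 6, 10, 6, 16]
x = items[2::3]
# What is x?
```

items has length 8. The slice items[2::3] selects indices [2, 5] (2->2, 5->10), giving [2, 10].

[2, 10]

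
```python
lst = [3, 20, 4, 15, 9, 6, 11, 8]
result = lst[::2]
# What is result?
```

lst has length 8. The slice lst[::2] selects indices [0, 2, 4, 6] (0->3, 2->4, 4->9, 6->11), giving [3, 4, 9, 11].

[3, 4, 9, 11]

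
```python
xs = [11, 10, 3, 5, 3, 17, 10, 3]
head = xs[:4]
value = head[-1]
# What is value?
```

xs has length 8. The slice xs[:4] selects indices [0, 1, 2, 3] (0->11, 1->10, 2->3, 3->5), giving [11, 10, 3, 5]. So head = [11, 10, 3, 5]. Then head[-1] = 5.

5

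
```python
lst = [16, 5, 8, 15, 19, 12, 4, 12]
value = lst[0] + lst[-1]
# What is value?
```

lst has length 8. lst[0] = 16.
lst has length 8. Negative index -1 maps to positive index 8 + (-1) = 7. lst[7] = 12.
Sum: 16 + 12 = 28.

28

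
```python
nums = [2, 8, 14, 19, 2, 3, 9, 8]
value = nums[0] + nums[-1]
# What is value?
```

nums has length 8. nums[0] = 2.
nums has length 8. Negative index -1 maps to positive index 8 + (-1) = 7. nums[7] = 8.
Sum: 2 + 8 = 10.

10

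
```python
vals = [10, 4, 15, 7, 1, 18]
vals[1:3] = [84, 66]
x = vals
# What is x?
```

vals starts as [10, 4, 15, 7, 1, 18] (length 6). The slice vals[1:3] covers indices [1, 2] with values [4, 15]. Replacing that slice with [84, 66] (same length) produces [10, 84, 66, 7, 1, 18].

[10, 84, 66, 7, 1, 18]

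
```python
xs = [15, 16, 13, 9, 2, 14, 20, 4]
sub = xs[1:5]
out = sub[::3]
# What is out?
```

xs has length 8. The slice xs[1:5] selects indices [1, 2, 3, 4] (1->16, 2->13, 3->9, 4->2), giving [16, 13, 9, 2]. So sub = [16, 13, 9, 2]. sub has length 4. The slice sub[::3] selects indices [0, 3] (0->16, 3->2), giving [16, 2].

[16, 2]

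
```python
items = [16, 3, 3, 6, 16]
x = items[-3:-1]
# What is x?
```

items has length 5. The slice items[-3:-1] selects indices [2, 3] (2->3, 3->6), giving [3, 6].

[3, 6]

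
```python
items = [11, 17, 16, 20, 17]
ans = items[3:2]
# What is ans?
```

items has length 5. The slice items[3:2] resolves to an empty index range, so the result is [].

[]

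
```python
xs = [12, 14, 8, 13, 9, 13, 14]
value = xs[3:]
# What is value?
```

xs has length 7. The slice xs[3:] selects indices [3, 4, 5, 6] (3->13, 4->9, 5->13, 6->14), giving [13, 9, 13, 14].

[13, 9, 13, 14]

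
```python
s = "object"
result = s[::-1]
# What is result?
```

s has length 6. The slice s[::-1] selects indices [5, 4, 3, 2, 1, 0] (5->'t', 4->'c', 3->'e', 2->'j', 1->'b', 0->'o'), giving 'tcejbo'.

'tcejbo'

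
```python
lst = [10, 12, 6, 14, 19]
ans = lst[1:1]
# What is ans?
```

lst has length 5. The slice lst[1:1] resolves to an empty index range, so the result is [].

[]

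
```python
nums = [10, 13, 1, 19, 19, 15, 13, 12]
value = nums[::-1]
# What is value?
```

nums has length 8. The slice nums[::-1] selects indices [7, 6, 5, 4, 3, 2, 1, 0] (7->12, 6->13, 5->15, 4->19, 3->19, 2->1, 1->13, 0->10), giving [12, 13, 15, 19, 19, 1, 13, 10].

[12, 13, 15, 19, 19, 1, 13, 10]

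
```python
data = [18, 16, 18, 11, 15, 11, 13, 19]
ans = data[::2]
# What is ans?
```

data has length 8. The slice data[::2] selects indices [0, 2, 4, 6] (0->18, 2->18, 4->15, 6->13), giving [18, 18, 15, 13].

[18, 18, 15, 13]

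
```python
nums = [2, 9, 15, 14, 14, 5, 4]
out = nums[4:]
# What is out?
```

nums has length 7. The slice nums[4:] selects indices [4, 5, 6] (4->14, 5->5, 6->4), giving [14, 5, 4].

[14, 5, 4]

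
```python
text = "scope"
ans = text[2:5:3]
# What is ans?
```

text has length 5. The slice text[2:5:3] selects indices [2] (2->'o'), giving 'o'.

'o'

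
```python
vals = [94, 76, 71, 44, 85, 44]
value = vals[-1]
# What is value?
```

vals has length 6. Negative index -1 maps to positive index 6 + (-1) = 5. vals[5] = 44.

44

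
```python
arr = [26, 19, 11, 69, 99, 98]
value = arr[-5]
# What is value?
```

arr has length 6. Negative index -5 maps to positive index 6 + (-5) = 1. arr[1] = 19.

19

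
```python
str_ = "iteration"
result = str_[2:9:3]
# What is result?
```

str_ has length 9. The slice str_[2:9:3] selects indices [2, 5, 8] (2->'e', 5->'t', 8->'n'), giving 'etn'.

'etn'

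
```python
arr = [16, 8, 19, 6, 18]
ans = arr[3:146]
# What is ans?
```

arr has length 5. The slice arr[3:146] selects indices [3, 4] (3->6, 4->18), giving [6, 18].

[6, 18]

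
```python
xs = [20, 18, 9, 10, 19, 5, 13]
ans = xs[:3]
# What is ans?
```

xs has length 7. The slice xs[:3] selects indices [0, 1, 2] (0->20, 1->18, 2->9), giving [20, 18, 9].

[20, 18, 9]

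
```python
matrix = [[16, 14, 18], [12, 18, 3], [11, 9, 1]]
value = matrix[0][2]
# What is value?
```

matrix[0] = [16, 14, 18]. Taking column 2 of that row yields 18.

18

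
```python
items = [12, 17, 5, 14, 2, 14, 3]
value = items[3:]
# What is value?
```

items has length 7. The slice items[3:] selects indices [3, 4, 5, 6] (3->14, 4->2, 5->14, 6->3), giving [14, 2, 14, 3].

[14, 2, 14, 3]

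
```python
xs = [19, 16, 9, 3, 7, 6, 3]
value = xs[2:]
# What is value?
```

xs has length 7. The slice xs[2:] selects indices [2, 3, 4, 5, 6] (2->9, 3->3, 4->7, 5->6, 6->3), giving [9, 3, 7, 6, 3].

[9, 3, 7, 6, 3]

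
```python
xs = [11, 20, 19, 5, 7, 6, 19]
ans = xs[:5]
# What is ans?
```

xs has length 7. The slice xs[:5] selects indices [0, 1, 2, 3, 4] (0->11, 1->20, 2->19, 3->5, 4->7), giving [11, 20, 19, 5, 7].

[11, 20, 19, 5, 7]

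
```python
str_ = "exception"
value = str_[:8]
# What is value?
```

str_ has length 9. The slice str_[:8] selects indices [0, 1, 2, 3, 4, 5, 6, 7] (0->'e', 1->'x', 2->'c', 3->'e', 4->'p', 5->'t', 6->'i', 7->'o'), giving 'exceptio'.

'exceptio'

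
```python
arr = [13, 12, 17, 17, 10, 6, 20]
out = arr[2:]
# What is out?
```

arr has length 7. The slice arr[2:] selects indices [2, 3, 4, 5, 6] (2->17, 3->17, 4->10, 5->6, 6->20), giving [17, 17, 10, 6, 20].

[17, 17, 10, 6, 20]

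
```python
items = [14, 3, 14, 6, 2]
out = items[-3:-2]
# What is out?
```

items has length 5. The slice items[-3:-2] selects indices [2] (2->14), giving [14].

[14]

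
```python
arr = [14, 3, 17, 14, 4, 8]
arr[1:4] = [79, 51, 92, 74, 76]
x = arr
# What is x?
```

arr starts as [14, 3, 17, 14, 4, 8] (length 6). The slice arr[1:4] covers indices [1, 2, 3] with values [3, 17, 14]. Replacing that slice with [79, 51, 92, 74, 76] (different length) produces [14, 79, 51, 92, 74, 76, 4, 8].

[14, 79, 51, 92, 74, 76, 4, 8]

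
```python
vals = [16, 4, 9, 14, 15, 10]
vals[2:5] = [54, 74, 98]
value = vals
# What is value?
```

vals starts as [16, 4, 9, 14, 15, 10] (length 6). The slice vals[2:5] covers indices [2, 3, 4] with values [9, 14, 15]. Replacing that slice with [54, 74, 98] (same length) produces [16, 4, 54, 74, 98, 10].

[16, 4, 54, 74, 98, 10]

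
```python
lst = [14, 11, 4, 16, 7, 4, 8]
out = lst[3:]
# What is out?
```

lst has length 7. The slice lst[3:] selects indices [3, 4, 5, 6] (3->16, 4->7, 5->4, 6->8), giving [16, 7, 4, 8].

[16, 7, 4, 8]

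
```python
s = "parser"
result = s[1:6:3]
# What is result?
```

s has length 6. The slice s[1:6:3] selects indices [1, 4] (1->'a', 4->'e'), giving 'ae'.

'ae'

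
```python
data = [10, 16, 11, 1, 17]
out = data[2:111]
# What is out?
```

data has length 5. The slice data[2:111] selects indices [2, 3, 4] (2->11, 3->1, 4->17), giving [11, 1, 17].

[11, 1, 17]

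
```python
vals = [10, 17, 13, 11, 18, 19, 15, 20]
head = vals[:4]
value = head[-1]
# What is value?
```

vals has length 8. The slice vals[:4] selects indices [0, 1, 2, 3] (0->10, 1->17, 2->13, 3->11), giving [10, 17, 13, 11]. So head = [10, 17, 13, 11]. Then head[-1] = 11.

11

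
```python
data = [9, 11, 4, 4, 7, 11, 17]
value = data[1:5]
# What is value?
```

data has length 7. The slice data[1:5] selects indices [1, 2, 3, 4] (1->11, 2->4, 3->4, 4->7), giving [11, 4, 4, 7].

[11, 4, 4, 7]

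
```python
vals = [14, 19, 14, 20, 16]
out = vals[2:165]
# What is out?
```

vals has length 5. The slice vals[2:165] selects indices [2, 3, 4] (2->14, 3->20, 4->16), giving [14, 20, 16].

[14, 20, 16]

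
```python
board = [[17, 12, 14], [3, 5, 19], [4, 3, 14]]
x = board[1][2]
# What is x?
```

board[1] = [3, 5, 19]. Taking column 2 of that row yields 19.

19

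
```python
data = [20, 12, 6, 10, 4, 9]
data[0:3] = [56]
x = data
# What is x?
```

data starts as [20, 12, 6, 10, 4, 9] (length 6). The slice data[0:3] covers indices [0, 1, 2] with values [20, 12, 6]. Replacing that slice with [56] (different length) produces [56, 10, 4, 9].

[56, 10, 4, 9]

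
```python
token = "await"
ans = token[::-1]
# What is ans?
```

token has length 5. The slice token[::-1] selects indices [4, 3, 2, 1, 0] (4->'t', 3->'i', 2->'a', 1->'w', 0->'a'), giving 'tiawa'.

'tiawa'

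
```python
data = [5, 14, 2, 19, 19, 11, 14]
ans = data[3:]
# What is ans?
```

data has length 7. The slice data[3:] selects indices [3, 4, 5, 6] (3->19, 4->19, 5->11, 6->14), giving [19, 19, 11, 14].

[19, 19, 11, 14]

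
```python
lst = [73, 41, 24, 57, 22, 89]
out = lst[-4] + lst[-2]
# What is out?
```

lst has length 6. Negative index -4 maps to positive index 6 + (-4) = 2. lst[2] = 24.
lst has length 6. Negative index -2 maps to positive index 6 + (-2) = 4. lst[4] = 22.
Sum: 24 + 22 = 46.

46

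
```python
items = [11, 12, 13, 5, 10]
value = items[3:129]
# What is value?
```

items has length 5. The slice items[3:129] selects indices [3, 4] (3->5, 4->10), giving [5, 10].

[5, 10]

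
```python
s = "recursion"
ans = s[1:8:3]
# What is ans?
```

s has length 9. The slice s[1:8:3] selects indices [1, 4, 7] (1->'e', 4->'r', 7->'o'), giving 'ero'.

'ero'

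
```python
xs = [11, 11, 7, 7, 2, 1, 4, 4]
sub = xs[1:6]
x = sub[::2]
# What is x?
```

xs has length 8. The slice xs[1:6] selects indices [1, 2, 3, 4, 5] (1->11, 2->7, 3->7, 4->2, 5->1), giving [11, 7, 7, 2, 1]. So sub = [11, 7, 7, 2, 1]. sub has length 5. The slice sub[::2] selects indices [0, 2, 4] (0->11, 2->7, 4->1), giving [11, 7, 1].

[11, 7, 1]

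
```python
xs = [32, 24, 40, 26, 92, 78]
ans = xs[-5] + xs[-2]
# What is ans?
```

xs has length 6. Negative index -5 maps to positive index 6 + (-5) = 1. xs[1] = 24.
xs has length 6. Negative index -2 maps to positive index 6 + (-2) = 4. xs[4] = 92.
Sum: 24 + 92 = 116.

116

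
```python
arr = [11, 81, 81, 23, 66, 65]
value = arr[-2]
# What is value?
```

arr has length 6. Negative index -2 maps to positive index 6 + (-2) = 4. arr[4] = 66.

66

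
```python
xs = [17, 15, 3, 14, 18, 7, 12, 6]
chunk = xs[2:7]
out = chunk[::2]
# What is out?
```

xs has length 8. The slice xs[2:7] selects indices [2, 3, 4, 5, 6] (2->3, 3->14, 4->18, 5->7, 6->12), giving [3, 14, 18, 7, 12]. So chunk = [3, 14, 18, 7, 12]. chunk has length 5. The slice chunk[::2] selects indices [0, 2, 4] (0->3, 2->18, 4->12), giving [3, 18, 12].

[3, 18, 12]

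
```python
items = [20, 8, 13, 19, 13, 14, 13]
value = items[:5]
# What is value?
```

items has length 7. The slice items[:5] selects indices [0, 1, 2, 3, 4] (0->20, 1->8, 2->13, 3->19, 4->13), giving [20, 8, 13, 19, 13].

[20, 8, 13, 19, 13]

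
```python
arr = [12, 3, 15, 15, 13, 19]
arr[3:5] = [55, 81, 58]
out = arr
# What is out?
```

arr starts as [12, 3, 15, 15, 13, 19] (length 6). The slice arr[3:5] covers indices [3, 4] with values [15, 13]. Replacing that slice with [55, 81, 58] (different length) produces [12, 3, 15, 55, 81, 58, 19].

[12, 3, 15, 55, 81, 58, 19]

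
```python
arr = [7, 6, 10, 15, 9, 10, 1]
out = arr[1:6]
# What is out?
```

arr has length 7. The slice arr[1:6] selects indices [1, 2, 3, 4, 5] (1->6, 2->10, 3->15, 4->9, 5->10), giving [6, 10, 15, 9, 10].

[6, 10, 15, 9, 10]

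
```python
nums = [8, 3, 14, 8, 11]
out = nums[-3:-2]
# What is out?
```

nums has length 5. The slice nums[-3:-2] selects indices [2] (2->14), giving [14].

[14]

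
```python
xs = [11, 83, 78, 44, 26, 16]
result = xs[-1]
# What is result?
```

xs has length 6. Negative index -1 maps to positive index 6 + (-1) = 5. xs[5] = 16.

16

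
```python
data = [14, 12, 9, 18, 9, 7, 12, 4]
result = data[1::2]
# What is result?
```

data has length 8. The slice data[1::2] selects indices [1, 3, 5, 7] (1->12, 3->18, 5->7, 7->4), giving [12, 18, 7, 4].

[12, 18, 7, 4]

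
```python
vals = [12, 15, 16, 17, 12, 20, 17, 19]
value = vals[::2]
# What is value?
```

vals has length 8. The slice vals[::2] selects indices [0, 2, 4, 6] (0->12, 2->16, 4->12, 6->17), giving [12, 16, 12, 17].

[12, 16, 12, 17]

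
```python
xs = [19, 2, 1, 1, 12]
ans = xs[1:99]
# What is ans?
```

xs has length 5. The slice xs[1:99] selects indices [1, 2, 3, 4] (1->2, 2->1, 3->1, 4->12), giving [2, 1, 1, 12].

[2, 1, 1, 12]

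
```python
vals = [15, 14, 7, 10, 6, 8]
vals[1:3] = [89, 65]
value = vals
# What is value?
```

vals starts as [15, 14, 7, 10, 6, 8] (length 6). The slice vals[1:3] covers indices [1, 2] with values [14, 7]. Replacing that slice with [89, 65] (same length) produces [15, 89, 65, 10, 6, 8].

[15, 89, 65, 10, 6, 8]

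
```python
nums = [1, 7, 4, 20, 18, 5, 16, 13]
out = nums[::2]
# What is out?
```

nums has length 8. The slice nums[::2] selects indices [0, 2, 4, 6] (0->1, 2->4, 4->18, 6->16), giving [1, 4, 18, 16].

[1, 4, 18, 16]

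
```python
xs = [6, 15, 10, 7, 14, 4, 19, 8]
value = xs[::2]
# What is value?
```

xs has length 8. The slice xs[::2] selects indices [0, 2, 4, 6] (0->6, 2->10, 4->14, 6->19), giving [6, 10, 14, 19].

[6, 10, 14, 19]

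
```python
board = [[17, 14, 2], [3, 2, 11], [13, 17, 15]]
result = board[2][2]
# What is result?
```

board[2] = [13, 17, 15]. Taking column 2 of that row yields 15.

15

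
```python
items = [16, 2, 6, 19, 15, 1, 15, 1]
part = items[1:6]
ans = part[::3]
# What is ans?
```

items has length 8. The slice items[1:6] selects indices [1, 2, 3, 4, 5] (1->2, 2->6, 3->19, 4->15, 5->1), giving [2, 6, 19, 15, 1]. So part = [2, 6, 19, 15, 1]. part has length 5. The slice part[::3] selects indices [0, 3] (0->2, 3->15), giving [2, 15].

[2, 15]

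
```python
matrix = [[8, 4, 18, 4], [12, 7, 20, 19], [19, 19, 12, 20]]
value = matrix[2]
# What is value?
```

matrix has 3 rows. Row 2 is [19, 19, 12, 20].

[19, 19, 12, 20]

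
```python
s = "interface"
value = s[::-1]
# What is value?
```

s has length 9. The slice s[::-1] selects indices [8, 7, 6, 5, 4, 3, 2, 1, 0] (8->'e', 7->'c', 6->'a', 5->'f', 4->'r', 3->'e', 2->'t', 1->'n', 0->'i'), giving 'ecafretni'.

'ecafretni'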